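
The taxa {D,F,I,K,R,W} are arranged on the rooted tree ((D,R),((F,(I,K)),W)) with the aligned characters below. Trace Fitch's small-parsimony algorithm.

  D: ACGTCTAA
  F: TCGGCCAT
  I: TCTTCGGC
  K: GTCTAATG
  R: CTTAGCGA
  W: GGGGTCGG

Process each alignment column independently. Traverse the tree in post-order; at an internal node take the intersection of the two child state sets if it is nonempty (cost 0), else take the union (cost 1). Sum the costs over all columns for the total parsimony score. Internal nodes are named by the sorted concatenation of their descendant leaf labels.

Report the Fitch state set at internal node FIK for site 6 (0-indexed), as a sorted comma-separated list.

[col 0] DR: children D:{A}, R:{C} ∪→ {A,C}; cost 1
[col 0] IK: children I:{T}, K:{G} ∪→ {G,T}; cost 1
[col 0] FIK: children F:{T}, IK:{G,T} ∩→ {T}; cost 0
[col 0] FIKW: children FIK:{T}, W:{G} ∪→ {G,T}; cost 1
[col 0] DFIKRW: children DR:{A,C}, FIKW:{G,T} ∪→ {A,C,G,T}; cost 1
[col 1] DR: children D:{C}, R:{T} ∪→ {C,T}; cost 1
[col 1] IK: children I:{C}, K:{T} ∪→ {C,T}; cost 1
[col 1] FIK: children F:{C}, IK:{C,T} ∩→ {C}; cost 0
[col 1] FIKW: children FIK:{C}, W:{G} ∪→ {C,G}; cost 1
[col 1] DFIKRW: children DR:{C,T}, FIKW:{C,G} ∩→ {C}; cost 0
[col 2] DR: children D:{G}, R:{T} ∪→ {G,T}; cost 1
[col 2] IK: children I:{T}, K:{C} ∪→ {C,T}; cost 1
[col 2] FIK: children F:{G}, IK:{C,T} ∪→ {C,G,T}; cost 1
[col 2] FIKW: children FIK:{C,G,T}, W:{G} ∩→ {G}; cost 0
[col 2] DFIKRW: children DR:{G,T}, FIKW:{G} ∩→ {G}; cost 0
[col 3] DR: children D:{T}, R:{A} ∪→ {A,T}; cost 1
[col 3] IK: children I:{T}, K:{T} ∩→ {T}; cost 0
[col 3] FIK: children F:{G}, IK:{T} ∪→ {G,T}; cost 1
[col 3] FIKW: children FIK:{G,T}, W:{G} ∩→ {G}; cost 0
[col 3] DFIKRW: children DR:{A,T}, FIKW:{G} ∪→ {A,G,T}; cost 1
[col 4] DR: children D:{C}, R:{G} ∪→ {C,G}; cost 1
[col 4] IK: children I:{C}, K:{A} ∪→ {A,C}; cost 1
[col 4] FIK: children F:{C}, IK:{A,C} ∩→ {C}; cost 0
[col 4] FIKW: children FIK:{C}, W:{T} ∪→ {C,T}; cost 1
[col 4] DFIKRW: children DR:{C,G}, FIKW:{C,T} ∩→ {C}; cost 0
[col 5] DR: children D:{T}, R:{C} ∪→ {C,T}; cost 1
[col 5] IK: children I:{G}, K:{A} ∪→ {A,G}; cost 1
[col 5] FIK: children F:{C}, IK:{A,G} ∪→ {A,C,G}; cost 1
[col 5] FIKW: children FIK:{A,C,G}, W:{C} ∩→ {C}; cost 0
[col 5] DFIKRW: children DR:{C,T}, FIKW:{C} ∩→ {C}; cost 0
[col 6] DR: children D:{A}, R:{G} ∪→ {A,G}; cost 1
[col 6] IK: children I:{G}, K:{T} ∪→ {G,T}; cost 1
[col 6] FIK: children F:{A}, IK:{G,T} ∪→ {A,G,T}; cost 1
[col 6] FIKW: children FIK:{A,G,T}, W:{G} ∩→ {G}; cost 0
[col 6] DFIKRW: children DR:{A,G}, FIKW:{G} ∩→ {G}; cost 0
[col 7] DR: children D:{A}, R:{A} ∩→ {A}; cost 0
[col 7] IK: children I:{C}, K:{G} ∪→ {C,G}; cost 1
[col 7] FIK: children F:{T}, IK:{C,G} ∪→ {C,G,T}; cost 1
[col 7] FIKW: children FIK:{C,G,T}, W:{G} ∩→ {G}; cost 0
[col 7] DFIKRW: children DR:{A}, FIKW:{G} ∪→ {A,G}; cost 1
per-site changes: [4, 3, 3, 3, 3, 3, 3, 3]; total = 25

A,G,T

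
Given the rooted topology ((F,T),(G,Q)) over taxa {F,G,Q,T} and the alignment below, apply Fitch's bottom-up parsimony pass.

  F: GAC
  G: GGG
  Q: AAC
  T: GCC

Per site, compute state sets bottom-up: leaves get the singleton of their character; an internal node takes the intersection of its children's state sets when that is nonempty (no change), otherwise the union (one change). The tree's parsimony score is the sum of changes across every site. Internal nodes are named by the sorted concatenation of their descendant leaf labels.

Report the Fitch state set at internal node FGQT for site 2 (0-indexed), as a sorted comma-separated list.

[col 0] FT: children F:{G}, T:{G} ∩→ {G}; cost 0
[col 0] GQ: children G:{G}, Q:{A} ∪→ {A,G}; cost 1
[col 0] FGQT: children FT:{G}, GQ:{A,G} ∩→ {G}; cost 0
[col 1] FT: children F:{A}, T:{C} ∪→ {A,C}; cost 1
[col 1] GQ: children G:{G}, Q:{A} ∪→ {A,G}; cost 1
[col 1] FGQT: children FT:{A,C}, GQ:{A,G} ∩→ {A}; cost 0
[col 2] FT: children F:{C}, T:{C} ∩→ {C}; cost 0
[col 2] GQ: children G:{G}, Q:{C} ∪→ {C,G}; cost 1
[col 2] FGQT: children FT:{C}, GQ:{C,G} ∩→ {C}; cost 0
per-site changes: [1, 2, 1]; total = 4

C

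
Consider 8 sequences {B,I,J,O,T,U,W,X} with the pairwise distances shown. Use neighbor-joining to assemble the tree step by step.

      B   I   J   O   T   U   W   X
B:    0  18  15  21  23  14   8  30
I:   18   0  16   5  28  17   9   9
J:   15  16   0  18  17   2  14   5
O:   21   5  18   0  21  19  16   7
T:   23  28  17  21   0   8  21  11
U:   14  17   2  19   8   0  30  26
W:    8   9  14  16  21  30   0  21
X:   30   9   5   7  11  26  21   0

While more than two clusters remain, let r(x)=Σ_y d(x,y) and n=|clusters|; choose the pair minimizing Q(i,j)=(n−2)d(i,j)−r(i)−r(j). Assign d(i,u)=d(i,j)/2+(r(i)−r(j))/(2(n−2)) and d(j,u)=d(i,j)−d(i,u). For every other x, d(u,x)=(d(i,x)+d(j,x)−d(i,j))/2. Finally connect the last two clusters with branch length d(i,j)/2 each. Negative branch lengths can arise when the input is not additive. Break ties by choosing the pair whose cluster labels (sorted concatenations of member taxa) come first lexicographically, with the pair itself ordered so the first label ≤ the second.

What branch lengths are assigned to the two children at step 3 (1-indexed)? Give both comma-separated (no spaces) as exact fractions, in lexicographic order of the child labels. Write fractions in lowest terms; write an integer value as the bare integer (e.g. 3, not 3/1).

1. join B+W (d=8, Q=-200) ⇒ BW; edges |B|=29/6, |W|=19/6
  updated: d(BW,I)=19/2, d(BW,J)=21/2, d(BW,O)=29/2, d(BW,T)=18, d(BW,U)=18, d(BW,X)=43/2
2. join T+U (d=8, Q=-153) ⇒ TU; edges |T|=53/10, |U|=27/10
  updated: d(BW,TU)=14, d(I,TU)=37/2, d(J,TU)=11/2, d(O,TU)=16, d(TU,X)=29/2
3. join J+TU (d=11/2, Q=-203/2) ⇒ JTU; edges |J|=17/16, |TU|=71/16
  updated: d(BW,JTU)=19/2, d(I,JTU)=29/2, d(JTU,O)=57/4, d(JTU,X)=7
4. join BW+JTU (d=19/2, Q=-287/4) ⇒ BJTUW; edges |BW|=51/8, |JTU|=25/8
  updated: d(BJTUW,I)=29/4, d(BJTUW,O)=77/8, d(BJTUW,X)=19/2
5. join BJTUW+I (d=29/4, Q=-265/8) ⇒ BIJTUW; edges |BJTUW|=157/32, |I|=75/32
  updated: d(BIJTUW,O)=59/16, d(BIJTUW,X)=45/8
6. join BIJTUW+O (d=59/16, Q=-261/16) ⇒ BIJOTUW; edges |BIJTUW|=37/32, |O|=81/32
  updated: d(BIJOTUW,X)=143/32
7. join BIJOTUW+X (d=143/32) ⇒ BIJOTUWX; edges |BIJOTUW|=143/64, |X|=143/64
final tree: (((((B:29/6,W:19/6):51/8,(J:17/16,(T:53/10,U:27/10):71/16):25/8):157/32,I:75/32):37/32,O:81/32):143/64,X:143/64)
total length: 1485/32

17/16,71/16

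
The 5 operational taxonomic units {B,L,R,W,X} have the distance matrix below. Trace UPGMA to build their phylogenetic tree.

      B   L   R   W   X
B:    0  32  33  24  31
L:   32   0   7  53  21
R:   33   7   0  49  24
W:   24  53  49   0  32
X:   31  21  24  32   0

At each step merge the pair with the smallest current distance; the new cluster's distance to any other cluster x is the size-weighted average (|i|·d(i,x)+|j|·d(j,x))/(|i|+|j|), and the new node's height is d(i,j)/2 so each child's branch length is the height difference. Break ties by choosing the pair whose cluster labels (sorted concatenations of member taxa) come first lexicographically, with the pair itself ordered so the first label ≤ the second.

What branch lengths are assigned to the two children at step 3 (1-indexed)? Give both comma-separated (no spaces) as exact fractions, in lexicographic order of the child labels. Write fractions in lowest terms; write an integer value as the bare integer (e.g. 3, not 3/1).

step 1: merge (L,R) at d=7; branch lengths L→7/2, R→7/2; new cluster LR
  updated: d(B,LR)=65/2, d(LR,W)=51, d(LR,X)=45/2
step 2: merge (LR,X) at d=45/2; branch lengths LR→31/4, X→45/4; new cluster LRX
  updated: d(B,LRX)=32, d(LRX,W)=134/3
step 3: merge (B,W) at d=24; branch lengths B→12, W→12; new cluster BW
  updated: d(BW,LRX)=115/3
step 4: merge (BW,LRX) at d=115/3; branch lengths BW→43/6, LRX→95/12; new cluster BLRWX
final tree: ((B:12,W:12):43/6,((L:7/2,R:7/2):31/4,X:45/4):95/12)
total length: 781/12

12,12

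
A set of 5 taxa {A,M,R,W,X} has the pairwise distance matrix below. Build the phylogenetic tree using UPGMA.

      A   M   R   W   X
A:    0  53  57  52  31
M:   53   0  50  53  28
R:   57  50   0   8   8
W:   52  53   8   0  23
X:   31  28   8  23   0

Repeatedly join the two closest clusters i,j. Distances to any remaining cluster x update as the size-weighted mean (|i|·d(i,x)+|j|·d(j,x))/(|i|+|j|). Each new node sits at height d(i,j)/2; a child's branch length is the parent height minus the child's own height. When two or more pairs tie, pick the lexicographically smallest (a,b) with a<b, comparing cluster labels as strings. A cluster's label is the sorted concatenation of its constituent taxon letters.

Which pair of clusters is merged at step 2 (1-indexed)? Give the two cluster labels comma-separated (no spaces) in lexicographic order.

iteration 1: select R,W (d=8); attach at lengths (4, 4); label the merged cluster RW
  updated: d(A,RW)=109/2, d(M,RW)=103/2, d(RW,X)=31/2
iteration 2: select RW,X (d=31/2); attach at lengths (15/4, 31/4); label the merged cluster RWX
  updated: d(A,RWX)=140/3, d(M,RWX)=131/3
iteration 3: select M,RWX (d=131/3); attach at lengths (131/6, 169/12); label the merged cluster MRWX
  updated: d(A,MRWX)=193/4
iteration 4: select A,MRWX (d=193/4); attach at lengths (193/8, 55/24); label the merged cluster AMRWX
final tree: (A:193/8,(M:131/6,((R:4,W:4):15/4,X:31/4):169/12):55/24)
total length: 491/6

RW,X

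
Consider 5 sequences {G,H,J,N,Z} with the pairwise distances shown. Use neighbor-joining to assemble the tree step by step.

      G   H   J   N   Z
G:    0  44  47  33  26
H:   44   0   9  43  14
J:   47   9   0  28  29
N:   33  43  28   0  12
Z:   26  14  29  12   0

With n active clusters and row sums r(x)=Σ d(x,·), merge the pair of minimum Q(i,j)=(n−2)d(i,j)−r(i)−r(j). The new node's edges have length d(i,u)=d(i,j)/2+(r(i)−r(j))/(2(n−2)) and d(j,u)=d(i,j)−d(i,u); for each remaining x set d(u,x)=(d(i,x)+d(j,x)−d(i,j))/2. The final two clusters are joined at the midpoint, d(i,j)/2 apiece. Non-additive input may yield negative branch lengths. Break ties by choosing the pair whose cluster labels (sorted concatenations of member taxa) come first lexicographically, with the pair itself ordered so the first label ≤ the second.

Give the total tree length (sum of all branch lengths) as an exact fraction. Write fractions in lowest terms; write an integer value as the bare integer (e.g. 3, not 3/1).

123/2

1. join H+J (d=9, Q=-196) ⇒ HJ; edges |H|=4, |J|=5
  updated: d(G,HJ)=41, d(HJ,N)=31, d(HJ,Z)=17
2. join G+N (d=33, Q=-110) ⇒ GN; edges |G|=45/2, |N|=21/2
  updated: d(GN,HJ)=39/2, d(GN,Z)=5/2
3. join GN+HJ (d=39/2, Q=-39) ⇒ GHJN; edges |GN|=5/2, |HJ|=17
  updated: d(GHJN,Z)=0
4. join GHJN+Z (d=0) ⇒ GHJNZ; edges |GHJN|=0, |Z|=0
final tree: (((G:45/2,N:21/2):5/2,(H:4,J:5):17):0,Z:0)
total length: 123/2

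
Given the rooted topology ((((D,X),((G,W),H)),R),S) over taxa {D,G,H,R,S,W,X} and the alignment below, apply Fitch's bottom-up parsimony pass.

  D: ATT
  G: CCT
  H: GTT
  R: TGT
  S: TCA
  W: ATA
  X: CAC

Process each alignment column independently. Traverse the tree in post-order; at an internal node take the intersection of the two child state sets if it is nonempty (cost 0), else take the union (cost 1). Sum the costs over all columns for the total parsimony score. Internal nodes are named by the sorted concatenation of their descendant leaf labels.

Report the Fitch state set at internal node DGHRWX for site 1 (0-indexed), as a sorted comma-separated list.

site 0, node DX: D={A} ∪ X={C} → {A,C} (+1)
site 0, node GW: G={C} ∪ W={A} → {A,C} (+1)
site 0, node GHW: GW={A,C} ∪ H={G} → {A,C,G} (+1)
site 0, node DGHWX: DX={A,C} ∩ GHW={A,C,G} → {A,C} (+0)
site 0, node DGHRWX: DGHWX={A,C} ∪ R={T} → {A,C,T} (+1)
site 0, node DGHRSWX: DGHRWX={A,C,T} ∩ S={T} → {T} (+0)
site 1, node DX: D={T} ∪ X={A} → {A,T} (+1)
site 1, node GW: G={C} ∪ W={T} → {C,T} (+1)
site 1, node GHW: GW={C,T} ∩ H={T} → {T} (+0)
site 1, node DGHWX: DX={A,T} ∩ GHW={T} → {T} (+0)
site 1, node DGHRWX: DGHWX={T} ∪ R={G} → {G,T} (+1)
site 1, node DGHRSWX: DGHRWX={G,T} ∪ S={C} → {C,G,T} (+1)
site 2, node DX: D={T} ∪ X={C} → {C,T} (+1)
site 2, node GW: G={T} ∪ W={A} → {A,T} (+1)
site 2, node GHW: GW={A,T} ∩ H={T} → {T} (+0)
site 2, node DGHWX: DX={C,T} ∩ GHW={T} → {T} (+0)
site 2, node DGHRWX: DGHWX={T} ∩ R={T} → {T} (+0)
site 2, node DGHRSWX: DGHRWX={T} ∪ S={A} → {A,T} (+1)
per-site changes: [4, 4, 3]; total = 11

G,T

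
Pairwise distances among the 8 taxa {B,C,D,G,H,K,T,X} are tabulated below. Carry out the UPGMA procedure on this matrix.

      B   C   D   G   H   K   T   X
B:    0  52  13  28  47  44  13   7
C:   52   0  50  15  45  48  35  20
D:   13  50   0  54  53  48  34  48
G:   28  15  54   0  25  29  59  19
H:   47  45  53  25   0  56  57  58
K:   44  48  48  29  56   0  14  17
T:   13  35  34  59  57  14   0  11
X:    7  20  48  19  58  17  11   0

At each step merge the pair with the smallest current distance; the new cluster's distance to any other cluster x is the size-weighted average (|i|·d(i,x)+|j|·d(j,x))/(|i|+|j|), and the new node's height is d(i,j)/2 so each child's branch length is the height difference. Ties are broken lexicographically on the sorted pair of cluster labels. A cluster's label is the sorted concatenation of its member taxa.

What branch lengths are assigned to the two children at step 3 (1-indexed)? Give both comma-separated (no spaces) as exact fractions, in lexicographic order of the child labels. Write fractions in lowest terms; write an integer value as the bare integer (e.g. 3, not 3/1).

1. join B+X (d=7) ⇒ BX; edges |B|=7/2, |X|=7/2
  updated: d(BX,C)=36, d(BX,D)=61/2, d(BX,G)=47/2, d(BX,H)=105/2, d(BX,K)=61/2, d(BX,T)=12
2. join BX+T (d=12) ⇒ BTX; edges |BX|=5/2, |T|=6
  updated: d(BTX,C)=107/3, d(BTX,D)=95/3, d(BTX,G)=106/3, d(BTX,H)=54, d(BTX,K)=25
3. join C+G (d=15) ⇒ CG; edges |C|=15/2, |G|=15/2
  updated: d(BTX,CG)=71/2, d(CG,D)=52, d(CG,H)=35, d(CG,K)=77/2
4. join BTX+K (d=25) ⇒ BKTX; edges |BTX|=13/2, |K|=25/2
  updated: d(BKTX,CG)=145/4, d(BKTX,D)=143/4, d(BKTX,H)=109/2
5. join CG+H (d=35) ⇒ CGH; edges |CG|=10, |H|=35/2
  updated: d(BKTX,CGH)=127/3, d(CGH,D)=157/3
6. join BKTX+D (d=143/4) ⇒ BDKTX; edges |BKTX|=43/8, |D|=143/8
  updated: d(BDKTX,CGH)=133/3
7. join BDKTX+CGH (d=133/3) ⇒ BCDGHKTX; edges |BDKTX|=103/24, |CGH|=14/3
final tree: (((((B:7/2,X:7/2):5/2,T:6):13/2,K:25/2):43/8,D:143/8):103/24,((C:15/2,G:15/2):10,H:35/2):14/3)
total length: 2621/24

15/2,15/2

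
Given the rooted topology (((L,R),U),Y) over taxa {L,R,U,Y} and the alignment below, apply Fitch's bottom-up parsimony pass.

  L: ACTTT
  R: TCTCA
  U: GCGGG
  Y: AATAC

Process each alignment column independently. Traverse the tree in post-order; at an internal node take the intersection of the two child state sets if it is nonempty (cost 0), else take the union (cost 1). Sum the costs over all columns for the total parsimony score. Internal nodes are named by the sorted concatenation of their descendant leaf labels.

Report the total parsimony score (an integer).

10

LR@0: {A} ∪ {T} = {A,T} (union, +1)
LRU@0: {A,T} ∪ {G} = {A,G,T} (union, +1)
LRUY@0: {A,G,T} ∩ {A} = {A} (intersection, +0)
LR@1: {C} ∩ {C} = {C} (intersection, +0)
LRU@1: {C} ∩ {C} = {C} (intersection, +0)
LRUY@1: {C} ∪ {A} = {A,C} (union, +1)
LR@2: {T} ∩ {T} = {T} (intersection, +0)
LRU@2: {T} ∪ {G} = {G,T} (union, +1)
LRUY@2: {G,T} ∩ {T} = {T} (intersection, +0)
LR@3: {T} ∪ {C} = {C,T} (union, +1)
LRU@3: {C,T} ∪ {G} = {C,G,T} (union, +1)
LRUY@3: {C,G,T} ∪ {A} = {A,C,G,T} (union, +1)
LR@4: {T} ∪ {A} = {A,T} (union, +1)
LRU@4: {A,T} ∪ {G} = {A,G,T} (union, +1)
LRUY@4: {A,G,T} ∪ {C} = {A,C,G,T} (union, +1)
per-site changes: [2, 1, 1, 3, 3]; total = 10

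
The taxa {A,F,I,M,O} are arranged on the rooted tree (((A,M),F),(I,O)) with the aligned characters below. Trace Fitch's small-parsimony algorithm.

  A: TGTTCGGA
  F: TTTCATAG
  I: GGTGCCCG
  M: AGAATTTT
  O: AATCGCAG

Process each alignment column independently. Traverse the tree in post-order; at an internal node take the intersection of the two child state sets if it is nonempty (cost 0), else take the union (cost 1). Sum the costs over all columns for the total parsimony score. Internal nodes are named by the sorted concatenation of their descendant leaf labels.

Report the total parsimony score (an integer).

19

AM@0: {T} ∪ {A} = {A,T} (union, +1)
AFM@0: {A,T} ∩ {T} = {T} (intersection, +0)
IO@0: {G} ∪ {A} = {A,G} (union, +1)
AFIMO@0: {T} ∪ {A,G} = {A,G,T} (union, +1)
AM@1: {G} ∩ {G} = {G} (intersection, +0)
AFM@1: {G} ∪ {T} = {G,T} (union, +1)
IO@1: {G} ∪ {A} = {A,G} (union, +1)
AFIMO@1: {G,T} ∩ {A,G} = {G} (intersection, +0)
AM@2: {T} ∪ {A} = {A,T} (union, +1)
AFM@2: {A,T} ∩ {T} = {T} (intersection, +0)
IO@2: {T} ∩ {T} = {T} (intersection, +0)
AFIMO@2: {T} ∩ {T} = {T} (intersection, +0)
AM@3: {T} ∪ {A} = {A,T} (union, +1)
AFM@3: {A,T} ∪ {C} = {A,C,T} (union, +1)
IO@3: {G} ∪ {C} = {C,G} (union, +1)
AFIMO@3: {A,C,T} ∩ {C,G} = {C} (intersection, +0)
AM@4: {C} ∪ {T} = {C,T} (union, +1)
AFM@4: {C,T} ∪ {A} = {A,C,T} (union, +1)
IO@4: {C} ∪ {G} = {C,G} (union, +1)
AFIMO@4: {A,C,T} ∩ {C,G} = {C} (intersection, +0)
AM@5: {G} ∪ {T} = {G,T} (union, +1)
AFM@5: {G,T} ∩ {T} = {T} (intersection, +0)
IO@5: {C} ∩ {C} = {C} (intersection, +0)
AFIMO@5: {T} ∪ {C} = {C,T} (union, +1)
AM@6: {G} ∪ {T} = {G,T} (union, +1)
AFM@6: {G,T} ∪ {A} = {A,G,T} (union, +1)
IO@6: {C} ∪ {A} = {A,C} (union, +1)
AFIMO@6: {A,G,T} ∩ {A,C} = {A} (intersection, +0)
AM@7: {A} ∪ {T} = {A,T} (union, +1)
AFM@7: {A,T} ∪ {G} = {A,G,T} (union, +1)
IO@7: {G} ∩ {G} = {G} (intersection, +0)
AFIMO@7: {A,G,T} ∩ {G} = {G} (intersection, +0)
per-site changes: [3, 2, 1, 3, 3, 2, 3, 2]; total = 19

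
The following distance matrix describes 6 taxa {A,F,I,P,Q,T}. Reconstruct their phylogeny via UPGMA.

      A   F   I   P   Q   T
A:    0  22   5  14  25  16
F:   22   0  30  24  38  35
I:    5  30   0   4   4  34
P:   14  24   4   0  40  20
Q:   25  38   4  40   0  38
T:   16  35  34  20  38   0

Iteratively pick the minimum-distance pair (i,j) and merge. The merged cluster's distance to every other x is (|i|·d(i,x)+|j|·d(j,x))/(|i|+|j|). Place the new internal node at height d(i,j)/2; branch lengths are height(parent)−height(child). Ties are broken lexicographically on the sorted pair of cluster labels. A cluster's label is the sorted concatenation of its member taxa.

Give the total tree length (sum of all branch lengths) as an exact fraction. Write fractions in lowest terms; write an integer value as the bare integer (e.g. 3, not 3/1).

1231/20

step 1: merge (I,P) at d=4; branch lengths I→2, P→2; new cluster IP
  updated: d(A,IP)=19/2, d(F,IP)=27, d(IP,Q)=22, d(IP,T)=27
step 2: merge (A,IP) at d=19/2; branch lengths A→19/4, IP→11/4; new cluster AIP
  updated: d(AIP,F)=76/3, d(AIP,Q)=23, d(AIP,T)=70/3
step 3: merge (AIP,Q) at d=23; branch lengths AIP→27/4, Q→23/2; new cluster AIPQ
  updated: d(AIPQ,F)=57/2, d(AIPQ,T)=27
step 4: merge (AIPQ,T) at d=27; branch lengths AIPQ→2, T→27/2; new cluster AIPQT
  updated: d(AIPQT,F)=149/5
step 5: merge (AIPQT,F) at d=149/5; branch lengths AIPQT→7/5, F→149/10; new cluster AFIPQT
final tree: ((((A:19/4,(I:2,P:2):11/4):27/4,Q:23/2):2,T:27/2):7/5,F:149/10)
total length: 1231/20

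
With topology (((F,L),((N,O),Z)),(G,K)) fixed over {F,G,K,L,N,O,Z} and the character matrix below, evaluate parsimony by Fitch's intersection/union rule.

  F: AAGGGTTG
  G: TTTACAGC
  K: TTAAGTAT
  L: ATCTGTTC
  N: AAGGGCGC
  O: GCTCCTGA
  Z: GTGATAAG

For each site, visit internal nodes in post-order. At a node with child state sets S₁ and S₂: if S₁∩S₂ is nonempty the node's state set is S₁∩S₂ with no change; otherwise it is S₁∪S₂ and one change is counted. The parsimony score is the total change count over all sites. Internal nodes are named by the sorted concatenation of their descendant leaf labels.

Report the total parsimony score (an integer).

[col 0] FL: children F:{A}, L:{A} ∩→ {A}; cost 0
[col 0] NO: children N:{A}, O:{G} ∪→ {A,G}; cost 1
[col 0] NOZ: children NO:{A,G}, Z:{G} ∩→ {G}; cost 0
[col 0] FLNOZ: children FL:{A}, NOZ:{G} ∪→ {A,G}; cost 1
[col 0] GK: children G:{T}, K:{T} ∩→ {T}; cost 0
[col 0] FGKLNOZ: children FLNOZ:{A,G}, GK:{T} ∪→ {A,G,T}; cost 1
[col 1] FL: children F:{A}, L:{T} ∪→ {A,T}; cost 1
[col 1] NO: children N:{A}, O:{C} ∪→ {A,C}; cost 1
[col 1] NOZ: children NO:{A,C}, Z:{T} ∪→ {A,C,T}; cost 1
[col 1] FLNOZ: children FL:{A,T}, NOZ:{A,C,T} ∩→ {A,T}; cost 0
[col 1] GK: children G:{T}, K:{T} ∩→ {T}; cost 0
[col 1] FGKLNOZ: children FLNOZ:{A,T}, GK:{T} ∩→ {T}; cost 0
[col 2] FL: children F:{G}, L:{C} ∪→ {C,G}; cost 1
[col 2] NO: children N:{G}, O:{T} ∪→ {G,T}; cost 1
[col 2] NOZ: children NO:{G,T}, Z:{G} ∩→ {G}; cost 0
[col 2] FLNOZ: children FL:{C,G}, NOZ:{G} ∩→ {G}; cost 0
[col 2] GK: children G:{T}, K:{A} ∪→ {A,T}; cost 1
[col 2] FGKLNOZ: children FLNOZ:{G}, GK:{A,T} ∪→ {A,G,T}; cost 1
[col 3] FL: children F:{G}, L:{T} ∪→ {G,T}; cost 1
[col 3] NO: children N:{G}, O:{C} ∪→ {C,G}; cost 1
[col 3] NOZ: children NO:{C,G}, Z:{A} ∪→ {A,C,G}; cost 1
[col 3] FLNOZ: children FL:{G,T}, NOZ:{A,C,G} ∩→ {G}; cost 0
[col 3] GK: children G:{A}, K:{A} ∩→ {A}; cost 0
[col 3] FGKLNOZ: children FLNOZ:{G}, GK:{A} ∪→ {A,G}; cost 1
[col 4] FL: children F:{G}, L:{G} ∩→ {G}; cost 0
[col 4] NO: children N:{G}, O:{C} ∪→ {C,G}; cost 1
[col 4] NOZ: children NO:{C,G}, Z:{T} ∪→ {C,G,T}; cost 1
[col 4] FLNOZ: children FL:{G}, NOZ:{C,G,T} ∩→ {G}; cost 0
[col 4] GK: children G:{C}, K:{G} ∪→ {C,G}; cost 1
[col 4] FGKLNOZ: children FLNOZ:{G}, GK:{C,G} ∩→ {G}; cost 0
[col 5] FL: children F:{T}, L:{T} ∩→ {T}; cost 0
[col 5] NO: children N:{C}, O:{T} ∪→ {C,T}; cost 1
[col 5] NOZ: children NO:{C,T}, Z:{A} ∪→ {A,C,T}; cost 1
[col 5] FLNOZ: children FL:{T}, NOZ:{A,C,T} ∩→ {T}; cost 0
[col 5] GK: children G:{A}, K:{T} ∪→ {A,T}; cost 1
[col 5] FGKLNOZ: children FLNOZ:{T}, GK:{A,T} ∩→ {T}; cost 0
[col 6] FL: children F:{T}, L:{T} ∩→ {T}; cost 0
[col 6] NO: children N:{G}, O:{G} ∩→ {G}; cost 0
[col 6] NOZ: children NO:{G}, Z:{A} ∪→ {A,G}; cost 1
[col 6] FLNOZ: children FL:{T}, NOZ:{A,G} ∪→ {A,G,T}; cost 1
[col 6] GK: children G:{G}, K:{A} ∪→ {A,G}; cost 1
[col 6] FGKLNOZ: children FLNOZ:{A,G,T}, GK:{A,G} ∩→ {A,G}; cost 0
[col 7] FL: children F:{G}, L:{C} ∪→ {C,G}; cost 1
[col 7] NO: children N:{C}, O:{A} ∪→ {A,C}; cost 1
[col 7] NOZ: children NO:{A,C}, Z:{G} ∪→ {A,C,G}; cost 1
[col 7] FLNOZ: children FL:{C,G}, NOZ:{A,C,G} ∩→ {C,G}; cost 0
[col 7] GK: children G:{C}, K:{T} ∪→ {C,T}; cost 1
[col 7] FGKLNOZ: children FLNOZ:{C,G}, GK:{C,T} ∩→ {C}; cost 0
per-site changes: [3, 3, 4, 4, 3, 3, 3, 4]; total = 27

27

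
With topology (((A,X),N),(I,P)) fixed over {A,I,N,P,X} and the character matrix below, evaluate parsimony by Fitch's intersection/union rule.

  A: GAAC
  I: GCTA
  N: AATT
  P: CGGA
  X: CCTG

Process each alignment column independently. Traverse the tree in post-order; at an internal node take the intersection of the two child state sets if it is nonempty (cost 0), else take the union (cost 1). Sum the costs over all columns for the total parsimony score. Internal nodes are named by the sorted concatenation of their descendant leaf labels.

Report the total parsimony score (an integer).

11

AX@0: {G} ∪ {C} = {C,G} (union, +1)
ANX@0: {C,G} ∪ {A} = {A,C,G} (union, +1)
IP@0: {G} ∪ {C} = {C,G} (union, +1)
AINPX@0: {A,C,G} ∩ {C,G} = {C,G} (intersection, +0)
AX@1: {A} ∪ {C} = {A,C} (union, +1)
ANX@1: {A,C} ∩ {A} = {A} (intersection, +0)
IP@1: {C} ∪ {G} = {C,G} (union, +1)
AINPX@1: {A} ∪ {C,G} = {A,C,G} (union, +1)
AX@2: {A} ∪ {T} = {A,T} (union, +1)
ANX@2: {A,T} ∩ {T} = {T} (intersection, +0)
IP@2: {T} ∪ {G} = {G,T} (union, +1)
AINPX@2: {T} ∩ {G,T} = {T} (intersection, +0)
AX@3: {C} ∪ {G} = {C,G} (union, +1)
ANX@3: {C,G} ∪ {T} = {C,G,T} (union, +1)
IP@3: {A} ∩ {A} = {A} (intersection, +0)
AINPX@3: {C,G,T} ∪ {A} = {A,C,G,T} (union, +1)
per-site changes: [3, 3, 2, 3]; total = 11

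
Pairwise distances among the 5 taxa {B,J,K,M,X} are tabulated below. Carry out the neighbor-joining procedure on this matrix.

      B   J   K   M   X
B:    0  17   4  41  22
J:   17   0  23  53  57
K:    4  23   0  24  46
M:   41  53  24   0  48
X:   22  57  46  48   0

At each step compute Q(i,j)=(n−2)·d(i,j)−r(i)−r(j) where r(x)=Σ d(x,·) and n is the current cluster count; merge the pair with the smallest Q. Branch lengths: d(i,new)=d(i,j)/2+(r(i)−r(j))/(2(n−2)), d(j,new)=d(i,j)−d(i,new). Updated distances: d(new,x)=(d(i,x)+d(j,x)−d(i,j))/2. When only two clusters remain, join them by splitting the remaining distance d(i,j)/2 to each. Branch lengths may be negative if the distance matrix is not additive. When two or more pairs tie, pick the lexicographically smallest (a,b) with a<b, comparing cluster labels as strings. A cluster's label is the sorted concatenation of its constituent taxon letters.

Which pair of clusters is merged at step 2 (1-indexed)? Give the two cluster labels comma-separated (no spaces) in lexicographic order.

step 1: merge (M,X) at d=48, Q=-195; branch lengths M→137/6, X→151/6; new cluster MX
  updated: d(B,MX)=15/2, d(J,MX)=31, d(K,MX)=11
step 2: merge (B,J) at d=17, Q=-131/2; branch lengths B→-17/8, J→153/8; new cluster BJ
  updated: d(BJ,K)=5, d(BJ,MX)=43/4
step 3: merge (BJ,K) at d=5, Q=-107/4; branch lengths BJ→19/8, K→21/8; new cluster BJK
  updated: d(BJK,MX)=67/8
step 4: merge (BJK,MX) at d=67/8; branch lengths BJK→67/16, MX→67/16; new cluster BJKMX
final tree: (((B:-17/8,J:153/8):19/8,K:21/8):67/16,(M:137/6,X:151/6):67/16)
total length: 627/8

B,J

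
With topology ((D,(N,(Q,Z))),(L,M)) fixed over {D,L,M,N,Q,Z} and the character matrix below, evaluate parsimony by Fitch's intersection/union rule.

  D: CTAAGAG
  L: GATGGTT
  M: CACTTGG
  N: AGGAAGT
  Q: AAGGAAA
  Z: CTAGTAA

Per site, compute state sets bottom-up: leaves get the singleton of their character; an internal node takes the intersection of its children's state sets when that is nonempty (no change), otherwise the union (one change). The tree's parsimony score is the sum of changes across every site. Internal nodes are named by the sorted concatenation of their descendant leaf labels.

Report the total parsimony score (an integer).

22

site 0, node QZ: Q={A} ∪ Z={C} → {A,C} (+1)
site 0, node NQZ: N={A} ∩ QZ={A,C} → {A} (+0)
site 0, node DNQZ: D={C} ∪ NQZ={A} → {A,C} (+1)
site 0, node LM: L={G} ∪ M={C} → {C,G} (+1)
site 0, node DLMNQZ: DNQZ={A,C} ∩ LM={C,G} → {C} (+0)
site 1, node QZ: Q={A} ∪ Z={T} → {A,T} (+1)
site 1, node NQZ: N={G} ∪ QZ={A,T} → {A,G,T} (+1)
site 1, node DNQZ: D={T} ∩ NQZ={A,G,T} → {T} (+0)
site 1, node LM: L={A} ∩ M={A} → {A} (+0)
site 1, node DLMNQZ: DNQZ={T} ∪ LM={A} → {A,T} (+1)
site 2, node QZ: Q={G} ∪ Z={A} → {A,G} (+1)
site 2, node NQZ: N={G} ∩ QZ={A,G} → {G} (+0)
site 2, node DNQZ: D={A} ∪ NQZ={G} → {A,G} (+1)
site 2, node LM: L={T} ∪ M={C} → {C,T} (+1)
site 2, node DLMNQZ: DNQZ={A,G} ∪ LM={C,T} → {A,C,G,T} (+1)
site 3, node QZ: Q={G} ∩ Z={G} → {G} (+0)
site 3, node NQZ: N={A} ∪ QZ={G} → {A,G} (+1)
site 3, node DNQZ: D={A} ∩ NQZ={A,G} → {A} (+0)
site 3, node LM: L={G} ∪ M={T} → {G,T} (+1)
site 3, node DLMNQZ: DNQZ={A} ∪ LM={G,T} → {A,G,T} (+1)
site 4, node QZ: Q={A} ∪ Z={T} → {A,T} (+1)
site 4, node NQZ: N={A} ∩ QZ={A,T} → {A} (+0)
site 4, node DNQZ: D={G} ∪ NQZ={A} → {A,G} (+1)
site 4, node LM: L={G} ∪ M={T} → {G,T} (+1)
site 4, node DLMNQZ: DNQZ={A,G} ∩ LM={G,T} → {G} (+0)
site 5, node QZ: Q={A} ∩ Z={A} → {A} (+0)
site 5, node NQZ: N={G} ∪ QZ={A} → {A,G} (+1)
site 5, node DNQZ: D={A} ∩ NQZ={A,G} → {A} (+0)
site 5, node LM: L={T} ∪ M={G} → {G,T} (+1)
site 5, node DLMNQZ: DNQZ={A} ∪ LM={G,T} → {A,G,T} (+1)
site 6, node QZ: Q={A} ∩ Z={A} → {A} (+0)
site 6, node NQZ: N={T} ∪ QZ={A} → {A,T} (+1)
site 6, node DNQZ: D={G} ∪ NQZ={A,T} → {A,G,T} (+1)
site 6, node LM: L={T} ∪ M={G} → {G,T} (+1)
site 6, node DLMNQZ: DNQZ={A,G,T} ∩ LM={G,T} → {G,T} (+0)
per-site changes: [3, 3, 4, 3, 3, 3, 3]; total = 22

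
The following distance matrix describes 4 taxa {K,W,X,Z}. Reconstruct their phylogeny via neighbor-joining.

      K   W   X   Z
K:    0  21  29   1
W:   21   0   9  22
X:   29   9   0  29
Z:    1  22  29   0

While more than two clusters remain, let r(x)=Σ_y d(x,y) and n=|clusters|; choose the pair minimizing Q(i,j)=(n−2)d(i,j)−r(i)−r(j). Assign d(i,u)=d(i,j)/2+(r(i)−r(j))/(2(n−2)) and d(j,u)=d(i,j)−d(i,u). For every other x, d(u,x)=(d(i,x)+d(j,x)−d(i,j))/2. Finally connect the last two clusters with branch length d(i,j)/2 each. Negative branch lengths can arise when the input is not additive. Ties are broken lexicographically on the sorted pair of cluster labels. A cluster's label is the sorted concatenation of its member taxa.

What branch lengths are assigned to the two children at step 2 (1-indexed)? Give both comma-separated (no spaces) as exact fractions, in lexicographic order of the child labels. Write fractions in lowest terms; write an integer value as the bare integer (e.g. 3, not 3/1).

81/4,3/4

step 1: merge (K,Z) at d=1, Q=-101; branch lengths K→1/4, Z→3/4; new cluster KZ
  updated: d(KZ,W)=21, d(KZ,X)=57/2
step 2: merge (KZ,W) at d=21, Q=-117/2; branch lengths KZ→81/4, W→3/4; new cluster KWZ
  updated: d(KWZ,X)=33/4
step 3: merge (KWZ,X) at d=33/4; branch lengths KWZ→33/8, X→33/8; new cluster KWXZ
final tree: (((K:1/4,Z:3/4):81/4,W:3/4):33/8,X:33/8)
total length: 121/4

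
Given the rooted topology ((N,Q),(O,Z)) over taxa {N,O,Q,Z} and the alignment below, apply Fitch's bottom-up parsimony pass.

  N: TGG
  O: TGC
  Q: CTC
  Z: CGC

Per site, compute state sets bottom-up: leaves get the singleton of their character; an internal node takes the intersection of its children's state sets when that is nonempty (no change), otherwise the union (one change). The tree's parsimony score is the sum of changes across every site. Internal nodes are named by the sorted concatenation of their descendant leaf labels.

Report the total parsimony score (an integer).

NQ@0: {T} ∪ {C} = {C,T} (union, +1)
OZ@0: {T} ∪ {C} = {C,T} (union, +1)
NOQZ@0: {C,T} ∩ {C,T} = {C,T} (intersection, +0)
NQ@1: {G} ∪ {T} = {G,T} (union, +1)
OZ@1: {G} ∩ {G} = {G} (intersection, +0)
NOQZ@1: {G,T} ∩ {G} = {G} (intersection, +0)
NQ@2: {G} ∪ {C} = {C,G} (union, +1)
OZ@2: {C} ∩ {C} = {C} (intersection, +0)
NOQZ@2: {C,G} ∩ {C} = {C} (intersection, +0)
per-site changes: [2, 1, 1]; total = 4

4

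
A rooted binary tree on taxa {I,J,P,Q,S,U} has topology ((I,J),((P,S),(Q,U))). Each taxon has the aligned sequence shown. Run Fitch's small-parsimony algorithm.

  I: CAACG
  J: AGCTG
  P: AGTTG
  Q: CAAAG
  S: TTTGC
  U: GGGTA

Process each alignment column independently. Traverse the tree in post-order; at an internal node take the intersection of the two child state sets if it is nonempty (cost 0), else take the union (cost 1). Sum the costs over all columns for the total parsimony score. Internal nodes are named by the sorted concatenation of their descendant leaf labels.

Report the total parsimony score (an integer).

IJ@0: {C} ∪ {A} = {A,C} (union, +1)
PS@0: {A} ∪ {T} = {A,T} (union, +1)
QU@0: {C} ∪ {G} = {C,G} (union, +1)
PQSU@0: {A,T} ∪ {C,G} = {A,C,G,T} (union, +1)
IJPQSU@0: {A,C} ∩ {A,C,G,T} = {A,C} (intersection, +0)
IJ@1: {A} ∪ {G} = {A,G} (union, +1)
PS@1: {G} ∪ {T} = {G,T} (union, +1)
QU@1: {A} ∪ {G} = {A,G} (union, +1)
PQSU@1: {G,T} ∩ {A,G} = {G} (intersection, +0)
IJPQSU@1: {A,G} ∩ {G} = {G} (intersection, +0)
IJ@2: {A} ∪ {C} = {A,C} (union, +1)
PS@2: {T} ∩ {T} = {T} (intersection, +0)
QU@2: {A} ∪ {G} = {A,G} (union, +1)
PQSU@2: {T} ∪ {A,G} = {A,G,T} (union, +1)
IJPQSU@2: {A,C} ∩ {A,G,T} = {A} (intersection, +0)
IJ@3: {C} ∪ {T} = {C,T} (union, +1)
PS@3: {T} ∪ {G} = {G,T} (union, +1)
QU@3: {A} ∪ {T} = {A,T} (union, +1)
PQSU@3: {G,T} ∩ {A,T} = {T} (intersection, +0)
IJPQSU@3: {C,T} ∩ {T} = {T} (intersection, +0)
IJ@4: {G} ∩ {G} = {G} (intersection, +0)
PS@4: {G} ∪ {C} = {C,G} (union, +1)
QU@4: {G} ∪ {A} = {A,G} (union, +1)
PQSU@4: {C,G} ∩ {A,G} = {G} (intersection, +0)
IJPQSU@4: {G} ∩ {G} = {G} (intersection, +0)
per-site changes: [4, 3, 3, 3, 2]; total = 15

15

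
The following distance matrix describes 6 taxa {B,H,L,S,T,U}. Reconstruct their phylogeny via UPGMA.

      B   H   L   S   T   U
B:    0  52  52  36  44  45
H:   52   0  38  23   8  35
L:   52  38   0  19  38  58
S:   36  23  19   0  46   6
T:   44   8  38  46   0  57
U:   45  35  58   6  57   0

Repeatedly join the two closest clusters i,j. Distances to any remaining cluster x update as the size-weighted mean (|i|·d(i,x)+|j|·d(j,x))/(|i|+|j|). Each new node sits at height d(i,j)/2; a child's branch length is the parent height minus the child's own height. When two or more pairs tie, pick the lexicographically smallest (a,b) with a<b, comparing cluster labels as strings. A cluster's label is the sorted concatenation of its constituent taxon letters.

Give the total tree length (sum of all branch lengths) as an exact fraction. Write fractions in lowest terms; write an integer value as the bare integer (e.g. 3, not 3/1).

2749/30

1. join S+U (d=6) ⇒ SU; edges |S|=3, |U|=3
  updated: d(B,SU)=81/2, d(H,SU)=29, d(L,SU)=77/2, d(SU,T)=103/2
2. join H+T (d=8) ⇒ HT; edges |H|=4, |T|=4
  updated: d(B,HT)=48, d(HT,L)=38, d(HT,SU)=161/4
3. join HT+L (d=38) ⇒ HLT; edges |HT|=15, |L|=19
  updated: d(B,HLT)=148/3, d(HLT,SU)=119/3
4. join HLT+SU (d=119/3) ⇒ HLSTU; edges |HLT|=5/6, |SU|=101/6
  updated: d(B,HLSTU)=229/5
5. join B+HLSTU (d=229/5) ⇒ BHLSTU; edges |B|=229/10, |HLSTU|=46/15
final tree: (B:229/10,(((H:4,T:4):15,L:19):5/6,(S:3,U:3):101/6):46/15)
total length: 2749/30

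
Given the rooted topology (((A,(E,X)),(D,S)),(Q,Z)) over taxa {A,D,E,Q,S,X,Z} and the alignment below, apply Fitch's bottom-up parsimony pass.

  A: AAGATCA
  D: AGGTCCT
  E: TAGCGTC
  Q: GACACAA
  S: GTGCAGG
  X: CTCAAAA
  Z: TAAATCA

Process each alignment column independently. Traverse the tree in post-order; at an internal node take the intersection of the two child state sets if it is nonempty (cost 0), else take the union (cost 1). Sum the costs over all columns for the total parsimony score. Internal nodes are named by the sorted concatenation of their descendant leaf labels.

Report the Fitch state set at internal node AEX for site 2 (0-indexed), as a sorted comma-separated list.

site 0, node EX: E={T} ∪ X={C} → {C,T} (+1)
site 0, node AEX: A={A} ∪ EX={C,T} → {A,C,T} (+1)
site 0, node DS: D={A} ∪ S={G} → {A,G} (+1)
site 0, node ADESX: AEX={A,C,T} ∩ DS={A,G} → {A} (+0)
site 0, node QZ: Q={G} ∪ Z={T} → {G,T} (+1)
site 0, node ADEQSXZ: ADESX={A} ∪ QZ={G,T} → {A,G,T} (+1)
site 1, node EX: E={A} ∪ X={T} → {A,T} (+1)
site 1, node AEX: A={A} ∩ EX={A,T} → {A} (+0)
site 1, node DS: D={G} ∪ S={T} → {G,T} (+1)
site 1, node ADESX: AEX={A} ∪ DS={G,T} → {A,G,T} (+1)
site 1, node QZ: Q={A} ∩ Z={A} → {A} (+0)
site 1, node ADEQSXZ: ADESX={A,G,T} ∩ QZ={A} → {A} (+0)
site 2, node EX: E={G} ∪ X={C} → {C,G} (+1)
site 2, node AEX: A={G} ∩ EX={C,G} → {G} (+0)
site 2, node DS: D={G} ∩ S={G} → {G} (+0)
site 2, node ADESX: AEX={G} ∩ DS={G} → {G} (+0)
site 2, node QZ: Q={C} ∪ Z={A} → {A,C} (+1)
site 2, node ADEQSXZ: ADESX={G} ∪ QZ={A,C} → {A,C,G} (+1)
site 3, node EX: E={C} ∪ X={A} → {A,C} (+1)
site 3, node AEX: A={A} ∩ EX={A,C} → {A} (+0)
site 3, node DS: D={T} ∪ S={C} → {C,T} (+1)
site 3, node ADESX: AEX={A} ∪ DS={C,T} → {A,C,T} (+1)
site 3, node QZ: Q={A} ∩ Z={A} → {A} (+0)
site 3, node ADEQSXZ: ADESX={A,C,T} ∩ QZ={A} → {A} (+0)
site 4, node EX: E={G} ∪ X={A} → {A,G} (+1)
site 4, node AEX: A={T} ∪ EX={A,G} → {A,G,T} (+1)
site 4, node DS: D={C} ∪ S={A} → {A,C} (+1)
site 4, node ADESX: AEX={A,G,T} ∩ DS={A,C} → {A} (+0)
site 4, node QZ: Q={C} ∪ Z={T} → {C,T} (+1)
site 4, node ADEQSXZ: ADESX={A} ∪ QZ={C,T} → {A,C,T} (+1)
site 5, node EX: E={T} ∪ X={A} → {A,T} (+1)
site 5, node AEX: A={C} ∪ EX={A,T} → {A,C,T} (+1)
site 5, node DS: D={C} ∪ S={G} → {C,G} (+1)
site 5, node ADESX: AEX={A,C,T} ∩ DS={C,G} → {C} (+0)
site 5, node QZ: Q={A} ∪ Z={C} → {A,C} (+1)
site 5, node ADEQSXZ: ADESX={C} ∩ QZ={A,C} → {C} (+0)
site 6, node EX: E={C} ∪ X={A} → {A,C} (+1)
site 6, node AEX: A={A} ∩ EX={A,C} → {A} (+0)
site 6, node DS: D={T} ∪ S={G} → {G,T} (+1)
site 6, node ADESX: AEX={A} ∪ DS={G,T} → {A,G,T} (+1)
site 6, node QZ: Q={A} ∩ Z={A} → {A} (+0)
site 6, node ADEQSXZ: ADESX={A,G,T} ∩ QZ={A} → {A} (+0)
per-site changes: [5, 3, 3, 3, 5, 4, 3]; total = 26

G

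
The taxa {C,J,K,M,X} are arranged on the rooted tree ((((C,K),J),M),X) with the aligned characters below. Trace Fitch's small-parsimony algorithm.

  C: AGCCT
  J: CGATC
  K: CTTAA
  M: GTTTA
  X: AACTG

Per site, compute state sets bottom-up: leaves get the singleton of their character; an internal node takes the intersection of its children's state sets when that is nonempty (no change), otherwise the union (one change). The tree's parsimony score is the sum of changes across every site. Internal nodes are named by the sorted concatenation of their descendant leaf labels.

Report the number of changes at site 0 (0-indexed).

CK@0: {A} ∪ {C} = {A,C} (union, +1)
CJK@0: {A,C} ∩ {C} = {C} (intersection, +0)
CJKM@0: {C} ∪ {G} = {C,G} (union, +1)
CJKMX@0: {C,G} ∪ {A} = {A,C,G} (union, +1)
CK@1: {G} ∪ {T} = {G,T} (union, +1)
CJK@1: {G,T} ∩ {G} = {G} (intersection, +0)
CJKM@1: {G} ∪ {T} = {G,T} (union, +1)
CJKMX@1: {G,T} ∪ {A} = {A,G,T} (union, +1)
CK@2: {C} ∪ {T} = {C,T} (union, +1)
CJK@2: {C,T} ∪ {A} = {A,C,T} (union, +1)
CJKM@2: {A,C,T} ∩ {T} = {T} (intersection, +0)
CJKMX@2: {T} ∪ {C} = {C,T} (union, +1)
CK@3: {C} ∪ {A} = {A,C} (union, +1)
CJK@3: {A,C} ∪ {T} = {A,C,T} (union, +1)
CJKM@3: {A,C,T} ∩ {T} = {T} (intersection, +0)
CJKMX@3: {T} ∩ {T} = {T} (intersection, +0)
CK@4: {T} ∪ {A} = {A,T} (union, +1)
CJK@4: {A,T} ∪ {C} = {A,C,T} (union, +1)
CJKM@4: {A,C,T} ∩ {A} = {A} (intersection, +0)
CJKMX@4: {A} ∪ {G} = {A,G} (union, +1)
per-site changes: [3, 3, 3, 2, 3]; total = 14

3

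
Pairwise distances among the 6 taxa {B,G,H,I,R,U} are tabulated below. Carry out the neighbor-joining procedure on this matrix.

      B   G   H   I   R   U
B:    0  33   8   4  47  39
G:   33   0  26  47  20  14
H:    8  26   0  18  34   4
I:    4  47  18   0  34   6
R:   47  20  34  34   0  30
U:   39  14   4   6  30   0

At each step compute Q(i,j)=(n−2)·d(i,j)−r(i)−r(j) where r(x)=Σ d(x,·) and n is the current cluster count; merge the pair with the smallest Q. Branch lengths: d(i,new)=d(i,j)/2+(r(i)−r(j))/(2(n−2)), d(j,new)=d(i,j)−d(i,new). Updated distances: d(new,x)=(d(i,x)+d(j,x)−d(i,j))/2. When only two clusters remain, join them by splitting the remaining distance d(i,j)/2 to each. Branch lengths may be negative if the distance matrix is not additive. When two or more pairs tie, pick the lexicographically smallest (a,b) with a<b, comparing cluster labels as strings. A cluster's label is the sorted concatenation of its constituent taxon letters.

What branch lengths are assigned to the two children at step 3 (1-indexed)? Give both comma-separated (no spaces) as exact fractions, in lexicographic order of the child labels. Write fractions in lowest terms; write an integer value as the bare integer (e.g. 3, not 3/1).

1. join G+R (d=20, Q=-225) ⇒ GR; edges |G|=55/8, |R|=105/8
  updated: d(B,GR)=30, d(GR,H)=20, d(GR,I)=61/2, d(GR,U)=12
2. join B+I (d=4, Q=-255/2) ⇒ BI; edges |B|=23/4, |I|=-7/4
  updated: d(BI,GR)=113/4, d(BI,H)=11, d(BI,U)=41/2
3. join BI+H (d=11, Q=-291/4) ⇒ BHI; edges |BI|=187/16, |H|=-11/16
  updated: d(BHI,GR)=149/8, d(BHI,U)=27/4
4. join BHI+GR (d=149/8, Q=-299/8) ⇒ BGHIR; edges |BHI|=107/16, |GR|=191/16
  updated: d(BGHIR,U)=1/16
5. join BGHIR+U (d=1/16) ⇒ BGHIRU; edges |BGHIR|=1/32, |U|=1/32
final tree: ((((B:23/4,I:-7/4):187/16,H:-11/16):107/16,(G:55/8,R:105/8):191/16):1/32,U:1/32)
total length: 859/16

187/16,-11/16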